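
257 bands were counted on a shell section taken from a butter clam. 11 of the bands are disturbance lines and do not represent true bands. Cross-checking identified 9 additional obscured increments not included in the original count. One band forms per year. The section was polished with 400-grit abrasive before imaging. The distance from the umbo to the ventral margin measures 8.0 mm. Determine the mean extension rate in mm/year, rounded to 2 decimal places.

0.03 mm/year

True band count = 257 − 11 + 9 = 255.
Extension rate ≈ 8.0 / 255 = 0.03 mm/year.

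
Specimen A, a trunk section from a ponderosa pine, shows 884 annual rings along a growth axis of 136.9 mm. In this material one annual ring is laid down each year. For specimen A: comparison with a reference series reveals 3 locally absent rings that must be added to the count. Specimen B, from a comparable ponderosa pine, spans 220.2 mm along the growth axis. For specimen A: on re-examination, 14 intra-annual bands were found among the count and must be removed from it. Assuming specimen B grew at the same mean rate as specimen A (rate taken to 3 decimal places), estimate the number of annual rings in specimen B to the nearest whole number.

Specimen A: after corrections the count is 884 − 14 + 3 = 873 annual rings.
A: Extension rate ≈ 136.9 / 873 = 0.157 mm/year.
For B, 220.2 / 0.157 = 1402.55 years ≈ 1403 annual rings.

1403 annual rings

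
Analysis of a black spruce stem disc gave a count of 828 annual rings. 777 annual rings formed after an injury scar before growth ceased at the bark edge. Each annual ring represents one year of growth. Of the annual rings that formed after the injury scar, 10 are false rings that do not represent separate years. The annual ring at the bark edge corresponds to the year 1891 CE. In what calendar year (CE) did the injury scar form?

1124 CE

777 annual rings post-date the injury scar.
777 − 10 false = 767 true annual rings after the injury scar.
The annual ring at the bark edge is 1891 CE, so the injury scar dates to 1891 − 767 = 1124 CE.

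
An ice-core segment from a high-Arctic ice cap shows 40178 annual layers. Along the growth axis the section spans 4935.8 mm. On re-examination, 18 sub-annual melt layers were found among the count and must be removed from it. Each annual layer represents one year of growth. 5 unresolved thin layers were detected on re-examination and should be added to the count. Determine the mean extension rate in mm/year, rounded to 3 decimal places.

0.123 mm/year

Correcting the raw count gives 40178 − 18 + 5 = 40165 true annual layers.
Extension rate ≈ 4935.8 / 40165 = 0.123 mm/year.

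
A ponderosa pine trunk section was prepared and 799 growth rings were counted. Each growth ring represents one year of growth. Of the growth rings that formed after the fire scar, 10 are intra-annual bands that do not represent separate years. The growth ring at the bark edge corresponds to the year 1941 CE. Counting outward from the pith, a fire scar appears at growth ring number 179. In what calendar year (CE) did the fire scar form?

799 − 179 = 620 growth rings lie beyond the fire scar toward the bark edge.
Excluding 10 false growth rings: 620 − 10 = 610.
1941 − 610 = 1331 CE.

1331 CE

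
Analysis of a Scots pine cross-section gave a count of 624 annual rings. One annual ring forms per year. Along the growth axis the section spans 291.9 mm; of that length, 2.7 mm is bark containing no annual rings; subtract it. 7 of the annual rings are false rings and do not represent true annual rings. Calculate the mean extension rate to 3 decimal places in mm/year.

True annual ring count = 624 − 7 = 617.
The growth record spans 291.9 − 2.7 = 289.2 mm.
289.2 mm over 617 years gives 289.2 / 617 ≈ 0.469 mm/year.

0.469 mm/year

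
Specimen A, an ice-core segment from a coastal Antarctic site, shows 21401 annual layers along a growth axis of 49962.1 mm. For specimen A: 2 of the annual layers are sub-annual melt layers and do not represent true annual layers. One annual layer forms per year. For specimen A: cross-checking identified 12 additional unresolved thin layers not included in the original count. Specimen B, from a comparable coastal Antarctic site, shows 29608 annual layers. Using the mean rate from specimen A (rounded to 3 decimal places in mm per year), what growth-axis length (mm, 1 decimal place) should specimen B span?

Specimen A: true annual layer count = 21401 − 2 + 12 = 21411.
A: 49962.1 mm over 21411 years gives 49962.1 / 21411 ≈ 2.333 mm/yr.
For B, 2.333 mm/year × 29608 years = 69075.5 mm.

69075.5 mm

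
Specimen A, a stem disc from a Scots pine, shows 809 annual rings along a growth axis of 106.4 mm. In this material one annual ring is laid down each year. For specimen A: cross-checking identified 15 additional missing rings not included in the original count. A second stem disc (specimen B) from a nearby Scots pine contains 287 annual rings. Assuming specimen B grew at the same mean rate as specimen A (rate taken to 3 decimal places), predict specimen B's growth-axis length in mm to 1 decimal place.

37.0 mm

Specimen A: after corrections the count is 809 + 15 = 824 annual rings.
A: 106.4 mm over 824 years gives 106.4 / 824 ≈ 0.129 mm/yr.
B's length ≈ 0.129 × 287 = 37.0 mm.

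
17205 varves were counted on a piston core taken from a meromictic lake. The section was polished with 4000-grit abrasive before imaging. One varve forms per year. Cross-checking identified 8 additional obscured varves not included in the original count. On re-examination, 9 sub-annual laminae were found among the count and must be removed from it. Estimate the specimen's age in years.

17204 years

After corrections the count is 17205 − 9 + 8 = 17204 varves.
One varve per year makes the duration 17204 years.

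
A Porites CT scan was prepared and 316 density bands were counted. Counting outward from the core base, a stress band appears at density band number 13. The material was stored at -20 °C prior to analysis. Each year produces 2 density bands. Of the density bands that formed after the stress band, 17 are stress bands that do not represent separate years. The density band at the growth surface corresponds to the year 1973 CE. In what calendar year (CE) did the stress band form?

316 − 13 = 303 density bands lie beyond the stress band toward the growth surface.
Excluding 17 false density bands: 303 − 17 = 286.
With 2 density bands per year, 286 / 2 = 143 years.
Counting back 143 years from 1973 CE places the stress band in 1973 − 143 = 1830 CE.

1830 CE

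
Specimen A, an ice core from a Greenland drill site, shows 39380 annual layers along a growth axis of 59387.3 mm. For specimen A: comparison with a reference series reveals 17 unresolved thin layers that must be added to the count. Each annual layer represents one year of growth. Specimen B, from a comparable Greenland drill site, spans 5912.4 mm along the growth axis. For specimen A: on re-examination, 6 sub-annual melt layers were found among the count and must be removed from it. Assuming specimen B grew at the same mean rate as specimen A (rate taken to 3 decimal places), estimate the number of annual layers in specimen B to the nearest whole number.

3921 annual layers

Specimen A: adjusted count: 39380 − 6 + 17 = 39391 annual layers.
A: Extension rate ≈ 59387.3 / 39391 = 1.508 mm/yr.
For B, 5912.4 / 1.508 = 3920.69 years ≈ 3921 annual layers.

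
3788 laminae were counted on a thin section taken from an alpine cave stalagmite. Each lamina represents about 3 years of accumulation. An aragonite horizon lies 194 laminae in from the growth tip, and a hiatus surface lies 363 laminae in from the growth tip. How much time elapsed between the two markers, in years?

The two markers are separated by 363 − 194 = 169 laminae.
Multiplying by 3 years per lamina: 169 × 3 = 507 years.

507 years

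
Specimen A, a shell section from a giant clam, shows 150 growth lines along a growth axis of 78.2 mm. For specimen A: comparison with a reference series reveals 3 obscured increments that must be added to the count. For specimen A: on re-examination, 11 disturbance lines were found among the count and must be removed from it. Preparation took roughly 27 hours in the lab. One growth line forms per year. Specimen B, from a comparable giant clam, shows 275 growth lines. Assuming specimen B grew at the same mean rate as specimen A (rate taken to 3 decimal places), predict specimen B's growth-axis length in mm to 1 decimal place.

151.5 mm

Specimen A: true growth line count = 150 − 11 + 3 = 142.
A: Mean rate = 78.2 mm / 142 years ≈ 0.551 mm/yr.
Length of B = 0.551 × 275 = 151.5 mm.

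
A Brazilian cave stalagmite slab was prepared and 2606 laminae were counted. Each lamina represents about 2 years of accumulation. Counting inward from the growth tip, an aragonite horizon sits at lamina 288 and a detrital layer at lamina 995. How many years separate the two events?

1414 years

Separation: 995 − 288 = 707 laminae.
Multiplying by 2 years per lamina: 707 × 2 = 1414 years.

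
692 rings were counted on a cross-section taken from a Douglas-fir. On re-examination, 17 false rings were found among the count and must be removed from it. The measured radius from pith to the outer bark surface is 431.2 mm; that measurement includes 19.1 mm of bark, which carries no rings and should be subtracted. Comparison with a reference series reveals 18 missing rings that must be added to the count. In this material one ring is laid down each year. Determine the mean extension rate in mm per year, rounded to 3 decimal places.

After corrections the count is 692 − 17 + 18 = 693 rings.
Removing the 19.1 mm offcut leaves 431.2 − 19.1 = 412.1 mm.
Mean rate = 412.1 mm / 693 years ≈ 0.595 mm per year.

0.595 mm per year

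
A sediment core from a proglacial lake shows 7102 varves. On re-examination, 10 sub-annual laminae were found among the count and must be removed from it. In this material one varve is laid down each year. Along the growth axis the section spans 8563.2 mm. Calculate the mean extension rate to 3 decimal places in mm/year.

1.207 mm/year

Adjusted count: 7102 − 10 = 7092 varves.
Mean rate = 8563.2 mm / 7092 years ≈ 1.207 mm/year.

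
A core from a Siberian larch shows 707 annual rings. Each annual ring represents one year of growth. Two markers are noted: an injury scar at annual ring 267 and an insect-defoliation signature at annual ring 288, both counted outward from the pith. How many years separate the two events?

21 years

The two markers are separated by 288 − 267 = 21 annual rings.
That is 21 years at one annual ring per year.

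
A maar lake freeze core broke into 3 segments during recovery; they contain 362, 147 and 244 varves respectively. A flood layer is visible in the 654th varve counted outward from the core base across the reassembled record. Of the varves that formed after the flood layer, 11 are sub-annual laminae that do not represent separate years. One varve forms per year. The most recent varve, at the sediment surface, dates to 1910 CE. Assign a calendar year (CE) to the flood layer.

Total varves = 362 + 147 + 244 = 753.
The flood layer sits at varve 654 from the core base, so 753 − 654 = 99 varves formed after it.
Removing the 11 false varves leaves 99 − 11 = 88 true varves beyond the flood layer.
Counting back 88 years from 1910 CE places the flood layer in 1910 − 88 = 1822 CE.

1822 CE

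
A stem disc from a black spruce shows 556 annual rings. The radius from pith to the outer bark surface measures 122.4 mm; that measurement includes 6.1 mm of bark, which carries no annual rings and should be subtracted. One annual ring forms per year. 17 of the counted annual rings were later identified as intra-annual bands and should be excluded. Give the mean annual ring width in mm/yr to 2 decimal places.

Adjusted count: 556 − 17 = 539 annual rings.
Removing the 6.1 mm offcut leaves 122.4 − 6.1 = 116.3 mm.
Mean rate = 116.3 mm / 539 years ≈ 0.22 mm/yr.

0.22 mm/yr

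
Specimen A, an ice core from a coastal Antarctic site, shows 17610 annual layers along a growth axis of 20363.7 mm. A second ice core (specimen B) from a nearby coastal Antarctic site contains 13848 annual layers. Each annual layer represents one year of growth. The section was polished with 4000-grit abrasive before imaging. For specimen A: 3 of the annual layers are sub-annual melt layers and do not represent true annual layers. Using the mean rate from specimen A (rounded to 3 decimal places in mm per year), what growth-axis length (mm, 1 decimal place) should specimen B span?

Specimen A: after corrections the count is 17610 − 3 = 17607 annual layers.
A: 20363.7 mm over 17607 years gives 20363.7 / 17607 ≈ 1.157 mm per year.
B's length ≈ 1.157 × 13848 = 16022.1 mm.

16022.1 mm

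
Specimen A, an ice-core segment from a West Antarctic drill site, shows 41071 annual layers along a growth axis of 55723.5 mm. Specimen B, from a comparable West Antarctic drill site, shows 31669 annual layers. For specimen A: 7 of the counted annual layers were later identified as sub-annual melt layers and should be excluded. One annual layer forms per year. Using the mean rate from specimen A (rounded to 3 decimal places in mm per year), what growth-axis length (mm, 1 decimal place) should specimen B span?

42974.8 mm

Specimen A: adjusted count: 41071 − 7 = 41064 annual layers.
A: Extension rate ≈ 55723.5 / 41064 = 1.357 mm per year.
For B, 1.357 mm/year × 31669 years = 42974.8 mm.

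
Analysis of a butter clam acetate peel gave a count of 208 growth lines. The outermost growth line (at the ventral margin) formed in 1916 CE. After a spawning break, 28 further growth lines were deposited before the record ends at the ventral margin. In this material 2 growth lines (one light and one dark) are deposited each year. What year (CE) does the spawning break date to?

28 growth lines post-date the spawning break.
Dividing by 2 growth lines per year: 28 / 2 = 14 years.
1916 − 14 = 1902 CE.

1902 CE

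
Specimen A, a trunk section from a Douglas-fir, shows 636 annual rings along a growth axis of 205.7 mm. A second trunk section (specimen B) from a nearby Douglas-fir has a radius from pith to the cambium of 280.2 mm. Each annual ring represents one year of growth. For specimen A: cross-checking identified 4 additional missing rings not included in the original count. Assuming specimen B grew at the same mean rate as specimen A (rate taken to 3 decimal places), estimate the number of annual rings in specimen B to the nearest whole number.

Specimen A: after corrections the count is 636 + 4 = 640 annual rings.
A: Mean rate = 205.7 mm / 640 years ≈ 0.321 mm/yr.
B spans 280.2 / 0.321 = 872.90 years ≈ 873 annual rings.

873 annual rings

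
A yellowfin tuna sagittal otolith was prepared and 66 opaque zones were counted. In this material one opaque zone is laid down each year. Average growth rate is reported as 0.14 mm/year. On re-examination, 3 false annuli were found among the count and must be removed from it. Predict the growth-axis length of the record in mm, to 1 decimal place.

8.8 mm

True opaque zone count = 66 − 3 = 63.
Length ≈ 0.14 × 63 = 8.8 mm.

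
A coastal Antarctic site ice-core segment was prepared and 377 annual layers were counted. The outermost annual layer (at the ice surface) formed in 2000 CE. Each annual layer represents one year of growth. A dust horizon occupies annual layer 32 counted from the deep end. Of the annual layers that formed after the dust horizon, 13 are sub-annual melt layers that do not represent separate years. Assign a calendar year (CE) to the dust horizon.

377 − 32 = 345 annual layers lie beyond the dust horizon toward the ice surface.
Removing the 13 false annual layers leaves 345 − 13 = 332 true annual layers beyond the dust horizon.
The annual layer at the ice surface is 2000 CE, so the dust horizon dates to 2000 − 332 = 1668 CE.

1668 CE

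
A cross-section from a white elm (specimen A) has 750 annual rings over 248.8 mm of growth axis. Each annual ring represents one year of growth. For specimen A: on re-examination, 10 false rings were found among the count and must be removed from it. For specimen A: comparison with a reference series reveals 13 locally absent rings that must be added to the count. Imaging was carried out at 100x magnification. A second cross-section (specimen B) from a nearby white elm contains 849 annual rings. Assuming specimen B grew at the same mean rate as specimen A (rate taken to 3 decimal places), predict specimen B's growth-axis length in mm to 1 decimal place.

280.2 mm

Specimen A: true annual ring count = 750 − 10 + 13 = 753.
A: Mean rate = 248.8 mm / 753 years ≈ 0.330 mm per year.
For B, 0.330 mm/year × 849 years = 280.2 mm.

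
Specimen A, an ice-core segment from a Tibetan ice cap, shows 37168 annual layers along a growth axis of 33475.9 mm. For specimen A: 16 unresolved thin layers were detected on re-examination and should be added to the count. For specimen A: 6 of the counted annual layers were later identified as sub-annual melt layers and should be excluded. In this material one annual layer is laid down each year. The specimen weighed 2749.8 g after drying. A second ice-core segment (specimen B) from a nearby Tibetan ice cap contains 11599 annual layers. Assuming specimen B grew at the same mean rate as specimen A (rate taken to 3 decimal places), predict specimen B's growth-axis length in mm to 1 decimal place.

10439.1 mm

Specimen A: correcting the raw count gives 37168 − 6 + 16 = 37178 true annual layers.
A: Mean rate = 33475.9 mm / 37178 years ≈ 0.900 mm per year.
For B, 0.900 mm/year × 11599 years = 10439.1 mm.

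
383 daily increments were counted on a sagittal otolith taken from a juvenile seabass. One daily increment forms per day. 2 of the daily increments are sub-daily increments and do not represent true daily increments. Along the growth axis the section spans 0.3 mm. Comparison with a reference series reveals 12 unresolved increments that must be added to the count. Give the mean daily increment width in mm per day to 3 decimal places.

True daily increment count = 383 − 2 + 12 = 393.
Mean rate = 0.3 mm / 393 days ≈ 0.001 mm per day.

0.001 mm per day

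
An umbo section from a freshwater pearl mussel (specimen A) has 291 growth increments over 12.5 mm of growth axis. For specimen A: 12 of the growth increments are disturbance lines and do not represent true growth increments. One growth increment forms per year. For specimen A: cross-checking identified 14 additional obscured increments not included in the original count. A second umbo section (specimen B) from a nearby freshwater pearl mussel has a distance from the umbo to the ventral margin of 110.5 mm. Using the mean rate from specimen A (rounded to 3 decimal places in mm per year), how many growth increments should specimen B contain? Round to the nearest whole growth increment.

2570 growth increments

Specimen A: after corrections the count is 291 − 12 + 14 = 293 growth increments.
A: Mean rate = 12.5 mm / 293 years ≈ 0.043 mm/year.
Specimen B: 110.5 mm / 0.043 mm per year = 2569.77 years ≈ 2570 growth increments.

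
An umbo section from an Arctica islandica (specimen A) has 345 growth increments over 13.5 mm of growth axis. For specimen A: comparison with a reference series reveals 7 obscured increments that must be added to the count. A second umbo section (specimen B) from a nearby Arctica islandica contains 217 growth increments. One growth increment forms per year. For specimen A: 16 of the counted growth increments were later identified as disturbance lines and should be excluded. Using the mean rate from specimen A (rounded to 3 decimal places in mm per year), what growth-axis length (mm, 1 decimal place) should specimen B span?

8.7 mm

Specimen A: adjusted count: 345 − 16 + 7 = 336 growth increments.
A: Extension rate ≈ 13.5 / 336 = 0.040 mm per year.
Length of B = 0.040 × 217 = 8.7 mm.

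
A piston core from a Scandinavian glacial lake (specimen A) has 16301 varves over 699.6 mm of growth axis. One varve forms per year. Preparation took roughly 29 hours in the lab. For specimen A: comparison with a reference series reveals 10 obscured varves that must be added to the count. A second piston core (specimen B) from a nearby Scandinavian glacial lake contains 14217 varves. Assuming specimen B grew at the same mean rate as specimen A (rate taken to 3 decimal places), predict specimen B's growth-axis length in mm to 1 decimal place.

Specimen A: adjusted count: 16301 + 10 = 16311 varves.
A: Extension rate ≈ 699.6 / 16311 = 0.043 mm/year.
Length of B = 0.043 × 14217 = 611.3 mm.

611.3 mm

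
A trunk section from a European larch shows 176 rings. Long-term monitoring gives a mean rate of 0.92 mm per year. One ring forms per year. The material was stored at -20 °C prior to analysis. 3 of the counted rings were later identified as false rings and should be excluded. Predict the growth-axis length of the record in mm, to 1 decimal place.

After corrections the count is 176 − 3 = 173 rings.
Predicted length = 0.92 mm/year × 173 years = 159.2 mm.

159.2 mm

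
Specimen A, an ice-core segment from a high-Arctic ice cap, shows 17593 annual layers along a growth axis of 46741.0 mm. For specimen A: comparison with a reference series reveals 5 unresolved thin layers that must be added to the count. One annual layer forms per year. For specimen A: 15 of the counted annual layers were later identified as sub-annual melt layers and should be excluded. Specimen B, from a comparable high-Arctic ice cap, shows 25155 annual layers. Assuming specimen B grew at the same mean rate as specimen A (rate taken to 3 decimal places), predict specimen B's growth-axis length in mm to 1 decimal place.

Specimen A: true annual layer count = 17593 − 15 + 5 = 17583.
A: 46741.0 mm over 17583 years gives 46741.0 / 17583 ≈ 2.658 mm per year.
B's length ≈ 2.658 × 25155 = 66862.0 mm.

66862.0 mm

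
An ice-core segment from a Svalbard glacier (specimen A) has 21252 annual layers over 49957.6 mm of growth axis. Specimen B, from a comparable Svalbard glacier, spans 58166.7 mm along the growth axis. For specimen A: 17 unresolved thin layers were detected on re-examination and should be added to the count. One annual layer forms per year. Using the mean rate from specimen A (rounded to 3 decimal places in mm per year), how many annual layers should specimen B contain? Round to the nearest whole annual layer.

24762 annual layers

Specimen A: correcting the raw count gives 21252 + 17 = 21269 true annual layers.
A: Extension rate ≈ 49957.6 / 21269 = 2.349 mm per year.
Specimen B: 58166.7 mm / 2.349 mm per year = 24762.32 years ≈ 24762 annual layers.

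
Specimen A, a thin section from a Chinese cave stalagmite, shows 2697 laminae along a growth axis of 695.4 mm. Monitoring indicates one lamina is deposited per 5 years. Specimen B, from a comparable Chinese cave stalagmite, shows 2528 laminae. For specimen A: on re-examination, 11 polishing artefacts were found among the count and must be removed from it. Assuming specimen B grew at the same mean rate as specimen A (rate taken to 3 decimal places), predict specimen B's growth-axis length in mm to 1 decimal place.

657.3 mm

Specimen A: after corrections the count is 2697 − 11 = 2686 laminae.
Specimen A: 2686 laminae at 5 years each span 2686 × 5 = 13430 years.
A: Mean rate = 695.4 mm / 13430 years ≈ 0.052 mm/yr.
Specimen B: at 5 years per lamina, 2528 × 5 = 12640 years. For B, 0.052 mm/year × 12640 years = 657.3 mm.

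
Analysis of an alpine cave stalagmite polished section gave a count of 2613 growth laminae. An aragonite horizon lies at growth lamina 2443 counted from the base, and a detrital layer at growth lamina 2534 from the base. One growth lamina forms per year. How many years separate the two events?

2534 − 2443 = 91 growth laminae lie between the two events.
At one growth lamina per year, 91 years elapsed between them.

91 years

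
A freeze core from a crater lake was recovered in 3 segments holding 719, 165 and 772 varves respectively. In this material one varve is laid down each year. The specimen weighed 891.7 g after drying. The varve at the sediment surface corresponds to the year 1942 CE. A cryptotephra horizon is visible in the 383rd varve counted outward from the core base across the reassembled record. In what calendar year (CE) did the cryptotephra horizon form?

669 CE

Total varves = 719 + 165 + 772 = 1656.
1656 − 383 = 1273 varves lie beyond the cryptotephra horizon toward the sediment surface.
The varve at the sediment surface is 1942 CE, so the cryptotephra horizon dates to 1942 − 1273 = 669 CE.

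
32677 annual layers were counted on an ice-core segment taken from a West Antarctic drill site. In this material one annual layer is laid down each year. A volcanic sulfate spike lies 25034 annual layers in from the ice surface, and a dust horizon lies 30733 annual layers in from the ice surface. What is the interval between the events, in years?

Separation: 30733 − 25034 = 5699 annual layers.
That is 5699 years at one annual layer per year.

5699 years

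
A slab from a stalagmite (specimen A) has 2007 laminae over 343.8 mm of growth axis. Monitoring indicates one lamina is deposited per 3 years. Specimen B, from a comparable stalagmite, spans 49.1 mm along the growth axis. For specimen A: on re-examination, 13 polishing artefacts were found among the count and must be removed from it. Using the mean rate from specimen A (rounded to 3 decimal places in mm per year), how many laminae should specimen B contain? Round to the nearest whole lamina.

287 laminae

Specimen A: correcting the raw count gives 2007 − 13 = 1994 true laminae.
Specimen A: multiplying by 3 years per lamina: 1994 × 3 = 5982 years.
A: Mean rate = 343.8 mm / 5982 years ≈ 0.057 mm/yr.
For B, 49.1 / 0.057 = 861.40 years; at 3 years per lamina that is 861.40 / 3 ≈ 287 laminae.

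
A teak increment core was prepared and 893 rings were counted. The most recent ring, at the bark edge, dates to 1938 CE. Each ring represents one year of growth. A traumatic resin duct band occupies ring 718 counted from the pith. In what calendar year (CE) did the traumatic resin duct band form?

The traumatic resin duct band sits at ring 718 from the pith, so 893 − 718 = 175 rings formed after it.
The ring at the bark edge is 1938 CE, so the traumatic resin duct band dates to 1938 − 175 = 1763 CE.

1763 CE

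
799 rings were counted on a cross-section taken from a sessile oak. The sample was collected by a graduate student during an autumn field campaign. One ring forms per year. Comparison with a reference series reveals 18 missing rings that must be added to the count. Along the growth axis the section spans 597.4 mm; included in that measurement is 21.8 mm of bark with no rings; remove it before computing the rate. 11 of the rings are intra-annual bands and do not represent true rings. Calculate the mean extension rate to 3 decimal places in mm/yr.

0.714 mm/yr

After corrections the count is 799 − 11 + 18 = 806 rings.
The growth record spans 597.4 − 21.8 = 575.6 mm.
575.6 mm over 806 years gives 575.6 / 806 ≈ 0.714 mm/yr.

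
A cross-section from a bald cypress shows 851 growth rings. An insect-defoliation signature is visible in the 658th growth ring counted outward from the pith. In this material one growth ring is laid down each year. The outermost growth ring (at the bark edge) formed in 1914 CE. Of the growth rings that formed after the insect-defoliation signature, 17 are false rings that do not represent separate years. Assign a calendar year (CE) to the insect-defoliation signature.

1738 CE

Between growth ring 658 and the bark edge there are 851 − 658 = 193 growth rings.
193 − 17 false = 176 true growth rings after the insect-defoliation signature.
Counting back 176 years from 1914 CE places the insect-defoliation signature in 1914 − 176 = 1738 CE.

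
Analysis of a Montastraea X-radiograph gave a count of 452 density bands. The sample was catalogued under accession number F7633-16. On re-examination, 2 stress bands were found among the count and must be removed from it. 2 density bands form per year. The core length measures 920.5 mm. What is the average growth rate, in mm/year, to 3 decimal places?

4.091 mm/year

Adjusted count: 452 − 2 = 450 density bands.
With 2 density bands per year, 450 / 2 = 225 years.
Mean rate = 920.5 mm / 225 years ≈ 4.091 mm/year.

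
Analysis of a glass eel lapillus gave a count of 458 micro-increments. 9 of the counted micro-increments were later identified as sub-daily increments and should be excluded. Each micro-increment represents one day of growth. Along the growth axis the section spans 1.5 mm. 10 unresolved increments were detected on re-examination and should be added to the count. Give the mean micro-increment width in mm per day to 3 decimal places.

Adjusted count: 458 − 9 + 10 = 459 micro-increments.
1.5 mm over 459 days gives 1.5 / 459 ≈ 0.003 mm per day.

0.003 mm per day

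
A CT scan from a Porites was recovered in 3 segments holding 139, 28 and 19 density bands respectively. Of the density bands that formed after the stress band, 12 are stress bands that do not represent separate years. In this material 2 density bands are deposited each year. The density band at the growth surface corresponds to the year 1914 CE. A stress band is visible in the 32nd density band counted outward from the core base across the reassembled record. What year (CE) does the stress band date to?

1843 CE

Total density bands = 139 + 28 + 19 = 186.
The stress band sits at density band 32 from the core base, so 186 − 32 = 154 density bands formed after it.
Excluding 12 false density bands: 154 − 12 = 142.
142 density bands at 2 per year is 142 / 2 = 71 years.
The density band at the growth surface is 1914 CE, so the stress band dates to 1914 − 71 = 1843 CE.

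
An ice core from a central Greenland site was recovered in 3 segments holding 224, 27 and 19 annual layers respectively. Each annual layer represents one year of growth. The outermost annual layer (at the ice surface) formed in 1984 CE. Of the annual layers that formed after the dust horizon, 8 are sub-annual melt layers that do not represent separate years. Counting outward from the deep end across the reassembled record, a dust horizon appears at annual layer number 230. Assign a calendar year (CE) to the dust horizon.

1952 CE

Total annual layers = 224 + 27 + 19 = 270.
Between annual layer 230 and the ice surface there are 270 − 230 = 40 annual layers.
Excluding 8 false annual layers: 40 − 8 = 32.
Counting back 32 years from 1984 CE places the dust horizon in 1984 − 32 = 1952 CE.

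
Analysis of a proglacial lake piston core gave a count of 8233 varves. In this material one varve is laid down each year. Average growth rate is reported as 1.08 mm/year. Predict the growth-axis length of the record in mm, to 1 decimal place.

8891.6 mm

8233 years of growth are recorded.
Length ≈ 1.08 × 8233 = 8891.6 mm.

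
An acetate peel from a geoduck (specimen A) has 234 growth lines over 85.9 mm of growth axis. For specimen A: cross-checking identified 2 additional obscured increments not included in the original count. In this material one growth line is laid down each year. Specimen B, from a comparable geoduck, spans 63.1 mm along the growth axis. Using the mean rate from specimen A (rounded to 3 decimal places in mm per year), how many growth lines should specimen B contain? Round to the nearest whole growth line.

Specimen A: adjusted count: 234 + 2 = 236 growth lines.
A: Extension rate ≈ 85.9 / 236 = 0.364 mm/yr.
B spans 63.1 / 0.364 = 173.35 years ≈ 173 growth lines.

173 growth lines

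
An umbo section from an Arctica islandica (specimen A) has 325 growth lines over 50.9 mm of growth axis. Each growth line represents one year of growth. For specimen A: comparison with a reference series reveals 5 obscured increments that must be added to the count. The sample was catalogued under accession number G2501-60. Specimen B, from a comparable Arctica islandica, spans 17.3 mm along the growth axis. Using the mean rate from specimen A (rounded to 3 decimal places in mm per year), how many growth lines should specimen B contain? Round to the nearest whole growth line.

112 growth lines

Specimen A: true growth line count = 325 + 5 = 330.
A: Mean rate = 50.9 mm / 330 years ≈ 0.154 mm/yr.
B spans 17.3 / 0.154 = 112.34 years ≈ 112 growth lines.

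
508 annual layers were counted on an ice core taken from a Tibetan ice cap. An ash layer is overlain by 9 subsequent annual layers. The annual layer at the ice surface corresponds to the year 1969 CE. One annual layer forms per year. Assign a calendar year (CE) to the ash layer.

1960 CE

There are 9 annual layers younger than the ash layer.
The annual layer at the ice surface is 1969 CE, so the ash layer dates to 1969 − 9 = 1960 CE.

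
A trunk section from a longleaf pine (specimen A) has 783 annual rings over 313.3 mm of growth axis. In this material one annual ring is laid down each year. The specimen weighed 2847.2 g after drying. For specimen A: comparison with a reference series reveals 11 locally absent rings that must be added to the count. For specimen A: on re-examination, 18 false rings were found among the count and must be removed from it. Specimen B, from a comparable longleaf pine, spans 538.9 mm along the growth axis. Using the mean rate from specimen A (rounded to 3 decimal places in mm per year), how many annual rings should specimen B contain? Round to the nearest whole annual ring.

Specimen A: correcting the raw count gives 783 − 18 + 11 = 776 true annual rings.
A: 313.3 mm over 776 years gives 313.3 / 776 ≈ 0.404 mm/year.
Specimen B: 538.9 mm / 0.404 mm per year = 1333.91 years ≈ 1334 annual rings.

1334 annual rings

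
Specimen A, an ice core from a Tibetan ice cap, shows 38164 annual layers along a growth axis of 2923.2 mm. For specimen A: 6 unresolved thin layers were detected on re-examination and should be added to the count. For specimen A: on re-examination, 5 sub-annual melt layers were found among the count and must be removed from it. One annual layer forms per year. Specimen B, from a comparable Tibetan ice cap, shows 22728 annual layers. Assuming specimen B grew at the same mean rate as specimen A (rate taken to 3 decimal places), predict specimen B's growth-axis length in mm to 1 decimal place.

1750.1 mm

Specimen A: after corrections the count is 38164 − 5 + 6 = 38165 annual layers.
A: Extension rate ≈ 2923.2 / 38165 = 0.077 mm/yr.
B's length ≈ 0.077 × 22728 = 1750.1 mm.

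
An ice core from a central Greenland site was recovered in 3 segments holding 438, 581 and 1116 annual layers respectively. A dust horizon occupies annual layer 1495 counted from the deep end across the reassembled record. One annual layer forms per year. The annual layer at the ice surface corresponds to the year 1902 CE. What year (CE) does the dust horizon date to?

Total annual layers = 438 + 581 + 1116 = 2135.
The dust horizon sits at annual layer 1495 from the deep end, so 2135 − 1495 = 640 annual layers formed after it.
1902 − 640 = 1262 CE.

1262 CE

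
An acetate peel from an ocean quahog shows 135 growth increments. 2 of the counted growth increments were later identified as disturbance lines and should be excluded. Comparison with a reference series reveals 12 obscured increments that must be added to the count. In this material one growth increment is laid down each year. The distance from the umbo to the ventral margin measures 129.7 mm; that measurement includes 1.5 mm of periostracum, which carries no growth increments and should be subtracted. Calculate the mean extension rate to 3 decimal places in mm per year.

True growth increment count = 135 − 2 + 12 = 145.
Removing the 1.5 mm offcut leaves 129.7 − 1.5 = 128.2 mm.
Mean rate = 128.2 mm / 145 years ≈ 0.884 mm per year.

0.884 mm per year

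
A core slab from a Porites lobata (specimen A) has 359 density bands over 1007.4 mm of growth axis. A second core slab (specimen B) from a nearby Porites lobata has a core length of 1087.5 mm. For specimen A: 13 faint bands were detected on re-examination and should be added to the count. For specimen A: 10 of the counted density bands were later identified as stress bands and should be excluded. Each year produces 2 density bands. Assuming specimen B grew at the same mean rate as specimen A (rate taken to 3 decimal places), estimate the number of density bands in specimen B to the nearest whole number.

391 density bands

Specimen A: true density band count = 359 − 10 + 13 = 362.
Specimen A: with 2 density bands per year, 362 / 2 = 181 years.
A: Mean rate = 1007.4 mm / 181 years ≈ 5.566 mm per year.
B spans 1087.5 / 5.566 = 195.38 years; at 2 density bands per year that is 195.38 × 2 ≈ 391 density bands.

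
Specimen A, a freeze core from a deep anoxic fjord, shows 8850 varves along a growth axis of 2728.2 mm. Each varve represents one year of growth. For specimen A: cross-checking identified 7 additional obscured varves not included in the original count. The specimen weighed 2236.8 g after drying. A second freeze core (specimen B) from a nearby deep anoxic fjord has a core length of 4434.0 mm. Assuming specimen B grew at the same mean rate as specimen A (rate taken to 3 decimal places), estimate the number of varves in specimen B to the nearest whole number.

Specimen A: true varve count = 8850 + 7 = 8857.
A: Mean rate = 2728.2 mm / 8857 years ≈ 0.308 mm/year.
B spans 4434.0 / 0.308 = 14396.10 years ≈ 14396 varves.

14396 varves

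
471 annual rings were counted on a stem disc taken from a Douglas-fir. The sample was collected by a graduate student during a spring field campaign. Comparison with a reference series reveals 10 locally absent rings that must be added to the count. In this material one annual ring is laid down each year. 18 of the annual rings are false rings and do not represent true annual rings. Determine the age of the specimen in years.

463 yr

Adjusted count: 471 − 18 + 10 = 463 annual rings.
One annual ring per year makes the duration 463 years.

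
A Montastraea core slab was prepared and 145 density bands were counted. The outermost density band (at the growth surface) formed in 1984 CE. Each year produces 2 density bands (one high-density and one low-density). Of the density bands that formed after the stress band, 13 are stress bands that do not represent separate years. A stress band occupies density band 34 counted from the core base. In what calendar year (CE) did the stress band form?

1935 CE

145 − 34 = 111 density bands lie beyond the stress band toward the growth surface.
111 − 13 false = 98 true density bands after the stress band.
With 2 density bands per year, 98 / 2 = 49 years.
1984 − 49 = 1935 CE.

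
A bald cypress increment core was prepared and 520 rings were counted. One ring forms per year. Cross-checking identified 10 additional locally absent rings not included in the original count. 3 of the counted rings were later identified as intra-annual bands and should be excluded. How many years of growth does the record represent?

527 years

Correcting the raw count gives 520 − 3 + 10 = 527 true rings.
One ring per year makes the duration 527 years.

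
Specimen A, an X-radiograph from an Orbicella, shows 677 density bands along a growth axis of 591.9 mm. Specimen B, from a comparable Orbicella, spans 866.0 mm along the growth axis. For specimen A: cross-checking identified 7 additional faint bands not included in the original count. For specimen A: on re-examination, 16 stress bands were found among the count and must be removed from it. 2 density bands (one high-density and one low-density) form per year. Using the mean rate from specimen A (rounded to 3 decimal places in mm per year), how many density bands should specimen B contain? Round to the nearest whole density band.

977 density bands

Specimen A: after corrections the count is 677 − 16 + 7 = 668 density bands.
Specimen A: 668 density bands at 2 per year is 668 / 2 = 334 years.
A: 591.9 mm over 334 years gives 591.9 / 334 ≈ 1.772 mm/year.
Specimen B: 866.0 mm / 1.772 mm per year = 488.71 years; at 2 density bands per year that is 488.71 × 2 ≈ 977 density bands.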